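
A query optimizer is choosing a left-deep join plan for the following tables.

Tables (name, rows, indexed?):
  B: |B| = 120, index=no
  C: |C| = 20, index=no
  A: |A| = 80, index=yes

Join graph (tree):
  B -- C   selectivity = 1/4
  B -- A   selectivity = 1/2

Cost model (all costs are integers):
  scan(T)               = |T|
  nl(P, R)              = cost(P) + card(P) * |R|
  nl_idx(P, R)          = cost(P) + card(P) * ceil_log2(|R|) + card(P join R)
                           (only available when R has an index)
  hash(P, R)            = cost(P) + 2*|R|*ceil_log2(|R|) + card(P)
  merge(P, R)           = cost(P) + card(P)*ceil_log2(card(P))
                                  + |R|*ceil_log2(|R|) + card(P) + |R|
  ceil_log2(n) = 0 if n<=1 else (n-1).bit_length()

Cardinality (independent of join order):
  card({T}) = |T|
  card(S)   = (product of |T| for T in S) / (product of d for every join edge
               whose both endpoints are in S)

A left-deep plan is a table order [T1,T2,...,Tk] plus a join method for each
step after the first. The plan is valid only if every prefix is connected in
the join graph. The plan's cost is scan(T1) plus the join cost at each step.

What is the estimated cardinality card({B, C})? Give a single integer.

Tables in S: B(120), C(20)
Edges inside S: B-C(d=4)
numerator = 120 * 20 = 2400
denominator = 4 = 4
card(S) = 2400 / 4 = 600

600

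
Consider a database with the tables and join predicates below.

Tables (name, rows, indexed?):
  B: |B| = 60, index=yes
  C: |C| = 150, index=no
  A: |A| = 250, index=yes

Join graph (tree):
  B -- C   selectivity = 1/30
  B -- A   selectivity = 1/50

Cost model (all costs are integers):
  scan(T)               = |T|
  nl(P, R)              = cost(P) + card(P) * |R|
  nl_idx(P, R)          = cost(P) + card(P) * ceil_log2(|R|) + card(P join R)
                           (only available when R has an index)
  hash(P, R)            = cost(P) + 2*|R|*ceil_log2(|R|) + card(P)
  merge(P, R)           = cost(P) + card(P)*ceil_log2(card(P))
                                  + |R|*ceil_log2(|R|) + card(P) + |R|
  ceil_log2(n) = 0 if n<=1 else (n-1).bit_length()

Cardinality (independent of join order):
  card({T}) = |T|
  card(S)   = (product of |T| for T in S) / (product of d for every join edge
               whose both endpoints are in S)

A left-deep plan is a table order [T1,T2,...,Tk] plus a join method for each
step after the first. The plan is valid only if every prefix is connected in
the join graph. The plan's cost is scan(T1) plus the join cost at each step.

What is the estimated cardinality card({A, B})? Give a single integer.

Tables in S: A(250), B(60)
Edges inside S: B-A(d=50)
numerator = 250 * 60 = 15000
denominator = 50 = 50
card(S) = 15000 / 50 = 300

300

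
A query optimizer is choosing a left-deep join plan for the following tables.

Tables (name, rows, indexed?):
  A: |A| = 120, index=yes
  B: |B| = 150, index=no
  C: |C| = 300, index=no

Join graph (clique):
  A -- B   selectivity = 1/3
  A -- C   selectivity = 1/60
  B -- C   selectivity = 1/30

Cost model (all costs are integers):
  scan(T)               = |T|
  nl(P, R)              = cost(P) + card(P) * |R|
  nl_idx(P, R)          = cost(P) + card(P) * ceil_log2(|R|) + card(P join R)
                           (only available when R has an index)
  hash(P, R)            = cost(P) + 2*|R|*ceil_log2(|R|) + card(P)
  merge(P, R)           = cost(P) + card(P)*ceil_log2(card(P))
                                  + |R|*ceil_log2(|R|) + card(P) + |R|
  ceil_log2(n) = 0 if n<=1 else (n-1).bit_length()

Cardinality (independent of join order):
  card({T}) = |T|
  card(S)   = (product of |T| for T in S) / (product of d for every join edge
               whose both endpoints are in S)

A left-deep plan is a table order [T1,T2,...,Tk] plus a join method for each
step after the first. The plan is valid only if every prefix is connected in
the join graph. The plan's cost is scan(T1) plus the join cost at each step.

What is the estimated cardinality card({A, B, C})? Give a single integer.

1000

Tables in S: A(120), B(150), C(300)
Edges inside S: A-B(d=3), A-C(d=60), B-C(d=30)
numerator = 120 * 150 * 300 = 5400000
denominator = 3 * 60 * 30 = 5400
card(S) = 5400000 / 5400 = 1000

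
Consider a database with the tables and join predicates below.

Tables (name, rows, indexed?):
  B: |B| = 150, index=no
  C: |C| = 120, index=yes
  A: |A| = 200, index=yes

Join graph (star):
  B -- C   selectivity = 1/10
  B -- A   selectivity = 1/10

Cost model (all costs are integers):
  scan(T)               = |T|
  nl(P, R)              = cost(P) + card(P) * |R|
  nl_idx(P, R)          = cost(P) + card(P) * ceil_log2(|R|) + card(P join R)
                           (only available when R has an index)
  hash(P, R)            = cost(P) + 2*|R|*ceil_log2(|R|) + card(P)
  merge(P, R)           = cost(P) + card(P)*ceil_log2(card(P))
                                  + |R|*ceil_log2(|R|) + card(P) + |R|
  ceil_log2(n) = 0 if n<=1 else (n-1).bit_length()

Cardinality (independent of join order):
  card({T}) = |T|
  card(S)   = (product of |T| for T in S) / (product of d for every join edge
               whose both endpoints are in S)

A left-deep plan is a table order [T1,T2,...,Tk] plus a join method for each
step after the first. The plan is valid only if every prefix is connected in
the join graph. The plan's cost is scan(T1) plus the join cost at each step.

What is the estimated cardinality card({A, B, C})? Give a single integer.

36000

Tables in S: A(200), B(150), C(120)
Edges inside S: B-C(d=10), B-A(d=10)
numerator = 200 * 150 * 120 = 3600000
denominator = 10 * 10 = 100
card(S) = 3600000 / 100 = 36000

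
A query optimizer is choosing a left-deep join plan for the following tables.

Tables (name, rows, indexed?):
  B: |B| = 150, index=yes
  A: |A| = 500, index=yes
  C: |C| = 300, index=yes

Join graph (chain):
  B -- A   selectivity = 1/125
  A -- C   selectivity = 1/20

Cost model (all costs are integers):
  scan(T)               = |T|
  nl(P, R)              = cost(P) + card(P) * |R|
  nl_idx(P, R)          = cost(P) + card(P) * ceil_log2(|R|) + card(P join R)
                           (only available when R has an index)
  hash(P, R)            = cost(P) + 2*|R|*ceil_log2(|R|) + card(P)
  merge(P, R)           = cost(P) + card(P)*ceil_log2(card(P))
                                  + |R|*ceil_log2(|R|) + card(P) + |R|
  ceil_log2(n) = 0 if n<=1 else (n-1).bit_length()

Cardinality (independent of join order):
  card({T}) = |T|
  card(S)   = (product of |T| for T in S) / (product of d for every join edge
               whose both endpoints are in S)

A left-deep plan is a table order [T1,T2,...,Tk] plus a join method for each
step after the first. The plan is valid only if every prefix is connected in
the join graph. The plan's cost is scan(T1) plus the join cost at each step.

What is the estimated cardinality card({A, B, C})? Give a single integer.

9000

Tables in S: A(500), B(150), C(300)
Edges inside S: B-A(d=125), A-C(d=20)
numerator = 500 * 150 * 300 = 22500000
denominator = 125 * 20 = 2500
card(S) = 22500000 / 2500 = 9000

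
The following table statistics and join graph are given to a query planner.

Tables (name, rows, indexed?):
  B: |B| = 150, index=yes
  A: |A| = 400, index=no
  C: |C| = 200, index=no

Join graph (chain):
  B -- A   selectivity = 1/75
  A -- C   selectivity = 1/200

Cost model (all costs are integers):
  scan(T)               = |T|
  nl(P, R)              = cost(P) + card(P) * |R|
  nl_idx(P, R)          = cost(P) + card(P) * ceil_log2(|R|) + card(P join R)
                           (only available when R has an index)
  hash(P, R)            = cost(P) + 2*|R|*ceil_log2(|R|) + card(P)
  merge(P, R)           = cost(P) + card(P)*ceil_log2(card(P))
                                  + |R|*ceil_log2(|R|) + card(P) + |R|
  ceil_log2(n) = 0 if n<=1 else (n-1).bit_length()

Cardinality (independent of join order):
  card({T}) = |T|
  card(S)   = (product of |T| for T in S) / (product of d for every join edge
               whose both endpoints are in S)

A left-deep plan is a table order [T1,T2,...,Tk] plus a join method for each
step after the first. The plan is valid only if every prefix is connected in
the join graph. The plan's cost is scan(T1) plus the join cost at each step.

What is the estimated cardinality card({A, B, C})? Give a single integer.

Tables in S: A(400), B(150), C(200)
Edges inside S: B-A(d=75), A-C(d=200)
numerator = 400 * 150 * 200 = 12000000
denominator = 75 * 200 = 15000
card(S) = 12000000 / 15000 = 800

800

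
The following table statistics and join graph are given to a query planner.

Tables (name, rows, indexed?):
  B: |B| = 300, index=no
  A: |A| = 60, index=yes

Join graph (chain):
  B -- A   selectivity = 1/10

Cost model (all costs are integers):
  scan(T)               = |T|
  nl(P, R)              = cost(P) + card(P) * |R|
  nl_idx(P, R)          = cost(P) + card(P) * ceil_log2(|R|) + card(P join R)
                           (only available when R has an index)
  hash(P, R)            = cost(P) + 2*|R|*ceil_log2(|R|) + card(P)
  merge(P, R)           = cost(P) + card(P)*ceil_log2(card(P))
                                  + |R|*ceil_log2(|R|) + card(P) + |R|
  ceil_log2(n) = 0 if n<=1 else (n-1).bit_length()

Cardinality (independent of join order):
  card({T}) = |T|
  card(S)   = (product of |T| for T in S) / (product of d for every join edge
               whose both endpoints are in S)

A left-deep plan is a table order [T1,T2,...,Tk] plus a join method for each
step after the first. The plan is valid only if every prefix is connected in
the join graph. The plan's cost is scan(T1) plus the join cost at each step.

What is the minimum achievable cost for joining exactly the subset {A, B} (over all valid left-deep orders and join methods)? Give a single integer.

Selinger DP over subsets of {A,B}:
  {B}: scan cost=300, card=300
  {A}: scan cost=60, card=60
  {AB}: card=1800; try (A,hash)→1320, (B,merge)→3480, (A,merge)→3720, (A,nl_idx)→3900, (B,hash)→5520, (B,nl)→18060 …(+1); best=1320 via (A,hash)

1320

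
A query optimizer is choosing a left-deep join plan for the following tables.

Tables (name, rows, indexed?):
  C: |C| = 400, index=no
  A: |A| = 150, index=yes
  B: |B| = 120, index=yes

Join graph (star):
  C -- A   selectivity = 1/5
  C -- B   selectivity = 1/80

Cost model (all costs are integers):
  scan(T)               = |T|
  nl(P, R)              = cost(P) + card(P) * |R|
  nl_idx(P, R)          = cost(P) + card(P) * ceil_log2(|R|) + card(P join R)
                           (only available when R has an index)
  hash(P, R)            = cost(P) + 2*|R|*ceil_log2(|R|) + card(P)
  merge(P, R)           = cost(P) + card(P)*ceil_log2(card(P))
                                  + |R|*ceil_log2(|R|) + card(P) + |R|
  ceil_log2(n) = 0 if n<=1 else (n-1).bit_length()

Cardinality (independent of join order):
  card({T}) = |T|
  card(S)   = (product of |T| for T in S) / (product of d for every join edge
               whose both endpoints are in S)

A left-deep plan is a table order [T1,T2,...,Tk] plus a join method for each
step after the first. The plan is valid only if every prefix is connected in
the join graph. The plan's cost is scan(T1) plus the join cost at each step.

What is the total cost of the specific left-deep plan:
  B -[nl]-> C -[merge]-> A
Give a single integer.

step 1: scan B: cost=120, card=120
step 2: join C via nl
    card(P join C) = 120*400/(80) = 600
    cost = 120 + 120*400 = 48120
step 3: join A via merge
    card(P join A) = 600*150/(5) = 18000
    cost = 48120 + 600*10 + 150*8 + 600 + 150 = 56070

56070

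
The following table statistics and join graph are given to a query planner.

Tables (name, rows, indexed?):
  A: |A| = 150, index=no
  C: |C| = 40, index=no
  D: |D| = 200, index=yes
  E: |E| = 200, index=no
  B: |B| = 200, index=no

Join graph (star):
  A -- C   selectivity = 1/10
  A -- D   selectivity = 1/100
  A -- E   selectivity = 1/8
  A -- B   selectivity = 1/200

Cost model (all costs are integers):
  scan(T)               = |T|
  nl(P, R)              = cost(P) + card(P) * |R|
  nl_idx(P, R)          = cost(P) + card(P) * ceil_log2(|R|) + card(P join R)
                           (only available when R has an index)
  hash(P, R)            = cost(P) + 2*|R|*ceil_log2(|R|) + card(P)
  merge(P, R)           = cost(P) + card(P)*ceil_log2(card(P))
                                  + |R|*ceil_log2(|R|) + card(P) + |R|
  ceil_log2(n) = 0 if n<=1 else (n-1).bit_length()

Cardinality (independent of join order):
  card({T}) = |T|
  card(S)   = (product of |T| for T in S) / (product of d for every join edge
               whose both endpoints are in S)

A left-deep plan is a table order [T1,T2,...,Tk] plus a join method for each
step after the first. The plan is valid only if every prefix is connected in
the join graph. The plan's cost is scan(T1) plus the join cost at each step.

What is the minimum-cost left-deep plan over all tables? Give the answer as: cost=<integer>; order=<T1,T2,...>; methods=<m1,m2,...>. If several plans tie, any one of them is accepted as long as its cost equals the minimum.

Selinger DP (subsets sized 1..n):
  {A}: scan cost=150, card=150
  {C}: scan cost=40, card=40
  {D}: scan cost=200, card=200
  {E}: scan cost=200, card=200
  {B}: scan cost=200, card=200
  {AC}: card=600; try (C,hash)→780, (A,merge)→1670, (C,merge)→1780, (A,hash)→2480, (A,nl)→6040, (C,nl)→6150; best=780 via (C,hash)
  {AD}: card=300; try (D,nl_idx)→1650, (A,hash)→2800, (D,merge)→3300, (A,merge)→3350, (D,hash)→3500, (D,nl)→30150 …(+1); best=1650 via (D,nl_idx)
  {AE}: card=3750; try (A,hash)→2800, (E,merge)→3300, (A,merge)→3350, (E,hash)→3500, (E,nl)→30150, (A,nl)→30200; best=2800 via (A,hash)
  {AB}: card=150; try (A,hash)→2800, (B,merge)→3300, (A,merge)→3350, (B,hash)→3500, (B,nl)→30150, (A,nl)→30200; best=2800 via (A,hash)
  {ACD}: card=1200; try (C,hash)→2430, (D,hash)→4580, (C,merge)→4930, (D,nl_idx)→6780, (D,merge)→9180, (C,nl)→13650 …(+1); best=2430 via (C,hash)
  {ACE}: card=15000; try (E,hash)→4580, (C,hash)→7030, (E,merge)→9180, (C,merge)→51830, (E,nl)→120780, (C,nl)→152800; best=4580 via (E,hash)
  {ABC}: card=600; try (C,hash)→3430, (C,merge)→4430, (B,hash)→4580, (C,nl)→8800, (B,merge)→9180, (B,nl)→120780; best=3430 via (C,hash)
  {ADE}: card=7500; try (E,hash)→5150, (E,merge)→6450, (D,hash)→9750, (D,nl_idx)→40300, (D,merge)→53350, (E,nl)→61650 …(+1); best=5150 via (E,hash)
  {ABD}: card=300; try (D,nl_idx)→4300, (B,hash)→5150, (D,merge)→5950, (D,hash)→6150, (B,merge)→6450, (D,nl)→32800 …(+1); best=4300 via (D,nl_idx)
  {ABE}: card=3750; try (E,merge)→5950, (E,hash)→6150, (B,hash)→9750, (E,nl)→32800, (B,merge)→53350, (B,nl)→752800; best=5950 via (E,merge)
  {ACDE}: card=30000; try (E,hash)→6830, (C,hash)→13130, (E,merge)→18630, (D,hash)→22780, (C,merge)→110430, (D,nl_idx)→154580 …(+4); best=6830 via (E,hash)
  {ABCD}: card=1200; try (C,hash)→5080, (B,hash)→6830, (D,hash)→7230, (C,merge)→7580, (D,nl_idx)→9430, (D,merge)→11830 …(+4); best=5080 via (C,hash)
  {ABCE}: card=15000; try (E,hash)→7230, (C,hash)→10180, (E,merge)→11830, (B,hash)→22780, (C,merge)→54980, (E,nl)→123430 …(+3); best=7230 via (E,hash)
  {ABDE}: card=7500; try (E,hash)→7800, (E,merge)→9100, (D,hash)→12900, (B,hash)→15850, (D,nl_idx)→43450, (D,merge)→56500 …(+4); best=7800 via (E,hash)
  {ABCDE}: card=30000; try (E,hash)→9480, (C,hash)→15780, (E,merge)→21280, (D,hash)→25430, (B,hash)→40030, (C,merge)→113080 …(+7); best=9480 via (E,hash)

cost=9480; order=B,A,D,C,E; methods=hash,nl_idx,hash,hash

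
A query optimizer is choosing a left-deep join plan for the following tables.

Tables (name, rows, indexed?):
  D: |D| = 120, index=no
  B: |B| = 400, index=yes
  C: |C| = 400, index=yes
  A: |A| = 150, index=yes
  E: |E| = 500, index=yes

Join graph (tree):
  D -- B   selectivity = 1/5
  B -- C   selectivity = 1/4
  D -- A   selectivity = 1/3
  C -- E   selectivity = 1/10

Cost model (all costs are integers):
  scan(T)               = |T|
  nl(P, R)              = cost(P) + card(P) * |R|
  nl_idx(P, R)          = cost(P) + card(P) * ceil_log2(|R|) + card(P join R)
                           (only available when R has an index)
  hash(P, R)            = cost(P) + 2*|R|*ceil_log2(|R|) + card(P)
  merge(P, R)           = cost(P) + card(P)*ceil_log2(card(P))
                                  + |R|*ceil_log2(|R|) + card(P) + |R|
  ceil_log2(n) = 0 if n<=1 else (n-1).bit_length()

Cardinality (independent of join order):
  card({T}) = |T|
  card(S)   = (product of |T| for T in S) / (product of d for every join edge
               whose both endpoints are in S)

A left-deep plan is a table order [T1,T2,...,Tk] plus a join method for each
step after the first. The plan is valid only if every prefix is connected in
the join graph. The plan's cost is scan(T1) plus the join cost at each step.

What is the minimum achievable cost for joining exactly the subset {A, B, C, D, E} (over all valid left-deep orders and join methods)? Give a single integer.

48510680

Selinger DP over subsets of {A,B,C,D,E}:
  {D}: scan cost=120, card=120
  {B}: scan cost=400, card=400
  {C}: scan cost=400, card=400
  {A}: scan cost=150, card=150
  {E}: scan cost=500, card=500
  {BD}: card=9600; try (D,hash)→2480, (B,merge)→5080, (D,merge)→5360, (B,hash)→7440, (B,nl_idx)→10800, (B,nl)→48120 …(+1); best=2480 via (D,hash)
  {AD}: card=6000; try (D,hash)→1980, (A,merge)→2430, (D,merge)→2460, (A,hash)→2640, (A,nl_idx)→7080, (A,nl)→18120 …(+1); best=1980 via (D,hash)
  {BC}: card=40000; try (C,hash)→8000, (B,hash)→8000, (C,merge)→8400, (B,merge)→8400, (C,nl_idx)→44000, (B,nl_idx)→44000 …(+2); best=8000 via (C,hash)
  {CE}: card=20000; try (C,hash)→8200, (E,merge)→9400, (C,merge)→9500, (E,hash)→9800, (E,nl_idx)→24000, (C,nl_idx)→25000 …(+2); best=8200 via (C,hash)
  {BCD}: card=960000; try (C,hash)→19280, (D,hash)→49680, (C,merge)→150480, (D,merge)→688960, (C,nl_idx)→1048880, (C,nl)→3842480 …(+1); best=19280 via (C,hash)
  {ABD}: card=480000; try (A,hash)→14480, (B,hash)→15180, (B,merge)→89980, (A,merge)→147830, (B,nl_idx)→535980, (A,nl_idx)→559280 …(+2); best=14480 via (A,hash)
  {BCE}: card=2000000; try (B,hash)→35400, (E,hash)→57000, (B,merge)→332200, (E,merge)→693000, (B,nl_idx)→2188200, (E,nl_idx)→2368000 …(+2); best=35400 via (B,hash)
  {ABCD}: card=48000000; try (C,hash)→501680, (A,hash)→981680, (C,merge)→9618480, (A,merge)→20180630, (C,nl_idx)→52334480, (A,nl_idx)→55699280 …(+2); best=501680 via (C,hash)
  {BCDE}: card=48000000; try (E,hash)→988280, (D,hash)→2037080, (E,merge)→20184280, (D,merge)→44036360, (E,nl_idx)→56659280, (D,nl)→240035400 …(+1); best=988280 via (E,hash)
  {ABCDE}: card=2400000000; try (E,hash)→48510680, (A,hash)→48990680, (E,merge)→1296506680, (A,merge)→1296989630, (A,nl_idx)→2784988280, (E,nl_idx)→2832501680 …(+2); best=48510680 via (E,hash)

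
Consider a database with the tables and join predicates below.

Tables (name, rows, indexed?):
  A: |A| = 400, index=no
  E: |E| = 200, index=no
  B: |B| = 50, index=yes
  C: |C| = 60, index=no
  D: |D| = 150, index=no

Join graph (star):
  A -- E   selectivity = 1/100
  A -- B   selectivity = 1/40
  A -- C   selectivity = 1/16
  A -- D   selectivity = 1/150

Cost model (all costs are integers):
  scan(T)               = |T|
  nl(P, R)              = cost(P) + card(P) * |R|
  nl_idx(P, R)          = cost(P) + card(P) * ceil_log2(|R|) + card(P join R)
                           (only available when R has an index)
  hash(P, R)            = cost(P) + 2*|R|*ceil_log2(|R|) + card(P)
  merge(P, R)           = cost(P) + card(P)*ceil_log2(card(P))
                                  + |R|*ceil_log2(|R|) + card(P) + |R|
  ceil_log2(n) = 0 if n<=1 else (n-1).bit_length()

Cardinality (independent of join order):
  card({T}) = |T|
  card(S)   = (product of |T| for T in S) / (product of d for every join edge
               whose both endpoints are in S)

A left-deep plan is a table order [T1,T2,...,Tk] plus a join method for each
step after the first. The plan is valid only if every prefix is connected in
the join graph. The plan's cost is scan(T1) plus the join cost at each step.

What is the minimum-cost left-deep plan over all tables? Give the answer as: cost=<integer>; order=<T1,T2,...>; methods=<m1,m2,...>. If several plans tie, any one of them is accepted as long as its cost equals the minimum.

Selinger DP (subsets sized 1..n):
  {A}: scan cost=400, card=400
  {E}: scan cost=200, card=200
  {B}: scan cost=50, card=50
  {C}: scan cost=60, card=60
  {D}: scan cost=150, card=150
  {AE}: card=800; try (E,hash)→4000, (A,merge)→6000, (E,merge)→6200, (A,hash)→7600, (A,nl)→80200, (E,nl)→80400; best=4000 via (E,hash)
  {AB}: card=500; try (B,hash)→1400, (B,nl_idx)→3300, (A,merge)→4400, (B,merge)→4750, (A,hash)→7300, (A,nl)→20050 …(+1); best=1400 via (B,hash)
  {AC}: card=1500; try (C,hash)→1520, (A,merge)→4480, (C,merge)→4820, (A,hash)→7320, (A,nl)→24060, (C,nl)→24400; best=1520 via (C,hash)
  {AD}: card=400; try (D,hash)→3200, (A,merge)→5500, (D,merge)→5750, (A,hash)→7500, (A,nl)→60150, (D,nl)→60400; best=3200 via (D,hash)
  {ABE}: card=1000; try (E,hash)→5100, (B,hash)→5400, (E,merge)→8200, (B,nl_idx)→9800, (B,merge)→13150, (B,nl)→44000 …(+1); best=5100 via (E,hash)
  {ACE}: card=3000; try (C,hash)→5520, (E,hash)→6220, (C,merge)→13220, (E,merge)→21320, (C,nl)→52000, (E,nl)→301520; best=5520 via (C,hash)
  {ADE}: card=800; try (E,hash)→6800, (D,hash)→7200, (E,merge)→9000, (D,merge)→14150, (E,nl)→83200, (D,nl)→124000; best=6800 via (E,hash)
  {ABC}: card=1875; try (C,hash)→2620, (B,hash)→3620, (C,merge)→6820, (B,nl_idx)→12395, (B,merge)→19870, (C,nl)→31400 …(+1); best=2620 via (C,hash)
  {ABD}: card=500; try (B,hash)→4200, (D,hash)→4300, (B,nl_idx)→6100, (B,merge)→7550, (D,merge)→7750, (B,nl)→23200 …(+1); best=4200 via (B,hash)
  {ACD}: card=1500; try (C,hash)→4320, (D,hash)→5420, (C,merge)→7620, (D,merge)→20870, (C,nl)→27200, (D,nl)→226520; best=4320 via (C,hash)
  {ABCE}: card=3750; try (C,hash)→6820, (E,hash)→7695, (B,hash)→9120, (C,merge)→16520, (E,merge)→26920, (B,nl_idx)→27270 …(+4); best=6820 via (C,hash)
  {ABDE}: card=1000; try (E,hash)→7900, (B,hash)→8200, (D,hash)→8500, (E,merge)→11000, (B,nl_idx)→12600, (B,merge)→15950 …(+4); best=7900 via (E,hash)
  {ACDE}: card=3000; try (C,hash)→8320, (E,hash)→9020, (D,hash)→10920, (C,merge)→16020, (E,merge)→24120, (D,merge)→45870 …(+3); best=8320 via (C,hash)
  {ABCD}: card=1875; try (C,hash)→5420, (B,hash)→6420, (D,hash)→6895, (C,merge)→9620, (B,nl_idx)→15195, (B,merge)→22670 …(+4); best=5420 via (C,hash)
  {ABCDE}: card=3750; try (C,hash)→9620, (E,hash)→10495, (B,hash)→11920, (D,hash)→12970, (C,merge)→19320, (E,merge)→29720 …(+7); best=9620 via (C,hash)

cost=9620; order=A,D,B,E,C; methods=hash,hash,hash,hash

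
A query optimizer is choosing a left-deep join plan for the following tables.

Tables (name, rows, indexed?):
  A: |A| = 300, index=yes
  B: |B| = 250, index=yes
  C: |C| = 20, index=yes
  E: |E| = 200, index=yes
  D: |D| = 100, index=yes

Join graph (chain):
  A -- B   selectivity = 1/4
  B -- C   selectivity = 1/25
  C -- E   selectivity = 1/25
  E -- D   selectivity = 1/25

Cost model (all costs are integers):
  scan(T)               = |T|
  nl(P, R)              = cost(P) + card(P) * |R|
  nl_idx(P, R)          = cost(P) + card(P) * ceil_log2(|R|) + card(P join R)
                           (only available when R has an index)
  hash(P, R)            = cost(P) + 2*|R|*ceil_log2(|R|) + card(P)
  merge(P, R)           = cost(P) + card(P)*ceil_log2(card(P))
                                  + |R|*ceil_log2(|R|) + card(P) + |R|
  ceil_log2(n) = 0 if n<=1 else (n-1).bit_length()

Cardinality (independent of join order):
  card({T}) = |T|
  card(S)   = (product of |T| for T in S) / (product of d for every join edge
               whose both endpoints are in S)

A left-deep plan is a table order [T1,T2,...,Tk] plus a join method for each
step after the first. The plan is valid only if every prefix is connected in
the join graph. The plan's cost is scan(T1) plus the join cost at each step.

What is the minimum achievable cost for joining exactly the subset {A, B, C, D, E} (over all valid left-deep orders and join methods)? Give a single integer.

18020

Selinger DP over subsets of {A,B,C,D,E}:
  {A}: scan cost=300, card=300
  {B}: scan cost=250, card=250
  {C}: scan cost=20, card=20
  {E}: scan cost=200, card=200
  {D}: scan cost=100, card=100
  {AB}: card=18750; try (B,hash)→4600, (A,merge)→5500, (B,merge)→5550, (A,hash)→5900, (A,nl_idx)→21250, (B,nl_idx)→21450 …(+2); best=4600 via (B,hash)
  {BC}: card=200; try (B,nl_idx)→380, (C,hash)→700, (C,nl_idx)→1700, (B,merge)→2390, (C,merge)→2620, (B,hash)→4040 …(+2); best=380 via (B,nl_idx)
  {CE}: card=160; try (E,nl_idx)→340, (C,hash)→600, (C,nl_idx)→1360, (E,merge)→1940, (C,merge)→2120, (E,hash)→3240 …(+2); best=340 via (E,nl_idx)
  {DE}: card=800; try (E,nl_idx)→1700, (D,hash)→1800, (D,nl_idx)→2400, (E,merge)→2700, (D,merge)→2800, (E,hash)→3400 …(+2); best=1700 via (E,nl_idx)
  {ABC}: card=15000; try (A,merge)→5180, (A,hash)→5980, (A,nl_idx)→17180, (C,hash)→23550, (A,nl)→60380, (C,nl_idx)→113350 …(+2); best=5180 via (A,merge)
  {BCE}: card=1600; try (B,nl_idx)→3220, (E,nl_idx)→3580, (E,hash)→3780, (E,merge)→3980, (B,merge)→4030, (B,hash)→4500 …(+2); best=3220 via (B,nl_idx)
  {CDE}: card=640; try (D,hash)→1900, (D,nl_idx)→2100, (D,merge)→2580, (C,hash)→2700, (C,nl_idx)→6340, (C,merge)→10620 …(+2); best=1900 via (D,hash)
  {ABCE}: card=120000; try (A,hash)→10220, (E,hash)→23380, (A,merge)→25420, (A,nl_idx)→137620, (E,merge)→231980, (E,nl_idx)→245180 …(+2); best=10220 via (A,hash)
  {BCDE}: card=6400; try (D,hash)→6220, (B,hash)→6540, (B,merge)→11190, (B,nl_idx)→13420, (D,nl_idx)→20820, (D,merge)→23220 …(+2); best=6220 via (D,hash)
  {ABCDE}: card=480000; try (A,hash)→18020, (A,merge)→98820, (D,hash)→131620, (A,nl_idx)→543820, (D,nl_idx)→1330220, (A,nl)→1926220 …(+2); best=18020 via (A,hash)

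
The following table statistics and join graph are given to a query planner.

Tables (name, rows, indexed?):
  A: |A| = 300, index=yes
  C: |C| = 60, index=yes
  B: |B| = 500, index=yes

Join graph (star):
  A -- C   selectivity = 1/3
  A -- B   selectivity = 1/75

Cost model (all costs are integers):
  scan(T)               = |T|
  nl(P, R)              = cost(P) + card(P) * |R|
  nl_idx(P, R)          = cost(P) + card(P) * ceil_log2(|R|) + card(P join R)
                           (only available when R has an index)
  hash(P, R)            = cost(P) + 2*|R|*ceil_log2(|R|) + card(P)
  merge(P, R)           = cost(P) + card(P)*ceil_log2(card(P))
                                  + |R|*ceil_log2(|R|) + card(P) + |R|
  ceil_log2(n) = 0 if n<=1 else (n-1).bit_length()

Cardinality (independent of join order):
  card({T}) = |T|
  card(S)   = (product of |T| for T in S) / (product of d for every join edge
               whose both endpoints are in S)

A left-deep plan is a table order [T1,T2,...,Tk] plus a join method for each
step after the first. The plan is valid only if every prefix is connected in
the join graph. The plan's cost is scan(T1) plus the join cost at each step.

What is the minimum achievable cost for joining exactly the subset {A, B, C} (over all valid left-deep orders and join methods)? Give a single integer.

7720

Selinger DP over subsets of {A,B,C}:
  {A}: scan cost=300, card=300
  {C}: scan cost=60, card=60
  {B}: scan cost=500, card=500
  {AC}: card=6000; try (C,hash)→1320, (A,merge)→3480, (C,merge)→3720, (A,hash)→5520, (A,nl_idx)→6600, (C,nl_idx)→8100 …(+2); best=1320 via (C,hash)
  {AB}: card=2000; try (B,nl_idx)→5000, (A,hash)→6400, (A,nl_idx)→7000, (B,merge)→8300, (A,merge)→8500, (B,hash)→9600 …(+2); best=5000 via (B,nl_idx)
  {ABC}: card=40000; try (C,hash)→7720, (B,hash)→16320, (C,merge)→29420, (C,nl_idx)→57000, (B,merge)→90320, (B,nl_idx)→95320 …(+2); best=7720 via (C,hash)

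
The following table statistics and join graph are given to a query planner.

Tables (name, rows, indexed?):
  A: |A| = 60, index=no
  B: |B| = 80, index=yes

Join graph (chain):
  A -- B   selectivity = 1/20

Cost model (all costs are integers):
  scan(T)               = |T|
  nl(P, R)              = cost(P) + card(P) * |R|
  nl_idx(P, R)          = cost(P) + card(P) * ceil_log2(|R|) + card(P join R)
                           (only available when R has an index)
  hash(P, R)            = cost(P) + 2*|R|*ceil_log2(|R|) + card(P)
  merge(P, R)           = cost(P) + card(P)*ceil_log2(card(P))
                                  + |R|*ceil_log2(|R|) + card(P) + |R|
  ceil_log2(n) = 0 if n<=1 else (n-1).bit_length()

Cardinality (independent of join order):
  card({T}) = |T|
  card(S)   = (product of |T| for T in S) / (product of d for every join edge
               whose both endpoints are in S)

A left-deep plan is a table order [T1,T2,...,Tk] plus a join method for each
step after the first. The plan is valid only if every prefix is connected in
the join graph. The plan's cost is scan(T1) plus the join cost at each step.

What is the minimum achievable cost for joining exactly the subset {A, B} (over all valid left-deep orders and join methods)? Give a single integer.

Selinger DP over subsets of {A,B}:
  {A}: scan cost=60, card=60
  {B}: scan cost=80, card=80
  {AB}: card=240; try (B,nl_idx)→720, (A,hash)→880, (B,merge)→1120, (A,merge)→1140, (B,hash)→1240, (B,nl)→4860 …(+1); best=720 via (B,nl_idx)

720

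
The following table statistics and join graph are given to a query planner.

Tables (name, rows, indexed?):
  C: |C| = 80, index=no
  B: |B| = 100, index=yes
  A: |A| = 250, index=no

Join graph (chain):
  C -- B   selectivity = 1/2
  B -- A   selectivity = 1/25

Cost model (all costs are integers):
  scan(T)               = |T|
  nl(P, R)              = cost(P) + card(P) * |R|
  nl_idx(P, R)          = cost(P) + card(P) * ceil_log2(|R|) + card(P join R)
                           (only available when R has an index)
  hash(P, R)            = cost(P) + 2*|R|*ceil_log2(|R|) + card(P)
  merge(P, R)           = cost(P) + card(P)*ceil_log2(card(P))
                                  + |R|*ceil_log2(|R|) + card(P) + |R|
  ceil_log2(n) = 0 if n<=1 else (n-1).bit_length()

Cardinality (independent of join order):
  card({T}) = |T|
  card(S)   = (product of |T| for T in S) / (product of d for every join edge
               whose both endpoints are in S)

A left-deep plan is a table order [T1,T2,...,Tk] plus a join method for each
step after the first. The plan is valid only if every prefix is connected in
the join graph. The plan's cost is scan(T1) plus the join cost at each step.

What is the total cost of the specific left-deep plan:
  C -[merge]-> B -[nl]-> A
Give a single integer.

1001520

step 1: scan C: cost=80, card=80
step 2: join B via merge
    card(P join B) = 80*100/(2) = 4000
    cost = 80 + 80*7 + 100*7 + 80 + 100 = 1520
step 3: join A via nl
    card(P join A) = 4000*250/(25) = 40000
    cost = 1520 + 4000*250 = 1001520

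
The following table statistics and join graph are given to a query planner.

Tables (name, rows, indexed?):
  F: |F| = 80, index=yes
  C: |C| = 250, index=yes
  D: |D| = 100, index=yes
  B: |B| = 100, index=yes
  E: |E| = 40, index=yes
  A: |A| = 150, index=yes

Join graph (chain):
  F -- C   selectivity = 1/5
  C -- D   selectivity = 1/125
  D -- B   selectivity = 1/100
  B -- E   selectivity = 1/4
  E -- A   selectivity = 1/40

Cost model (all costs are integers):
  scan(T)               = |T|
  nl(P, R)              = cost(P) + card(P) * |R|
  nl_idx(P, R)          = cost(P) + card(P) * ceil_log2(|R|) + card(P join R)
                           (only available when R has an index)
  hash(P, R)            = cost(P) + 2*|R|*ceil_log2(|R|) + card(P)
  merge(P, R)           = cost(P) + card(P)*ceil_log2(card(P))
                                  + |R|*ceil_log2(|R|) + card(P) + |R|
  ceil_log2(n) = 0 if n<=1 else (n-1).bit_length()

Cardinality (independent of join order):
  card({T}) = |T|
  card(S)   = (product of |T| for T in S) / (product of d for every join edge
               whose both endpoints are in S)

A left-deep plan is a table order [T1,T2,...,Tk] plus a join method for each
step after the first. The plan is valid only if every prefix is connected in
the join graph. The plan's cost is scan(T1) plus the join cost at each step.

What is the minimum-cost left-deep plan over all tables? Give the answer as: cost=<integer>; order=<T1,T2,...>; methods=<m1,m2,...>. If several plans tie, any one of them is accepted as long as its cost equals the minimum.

Selinger DP (subsets sized 1..n):
  {F}: scan cost=80, card=80
  {C}: scan cost=250, card=250
  {D}: scan cost=100, card=100
  {B}: scan cost=100, card=100
  {E}: scan cost=40, card=40
  {A}: scan cost=150, card=150
  {CF}: card=4000; try (F,hash)→1620, (C,merge)→2970, (F,merge)→3140, (C,hash)→4160, (C,nl_idx)→4720, (F,nl_idx)→6000 …(+2); best=1620 via (F,hash)
  {CD}: card=200; try (C,nl_idx)→1100, (D,hash)→1900, (D,nl_idx)→2200, (C,merge)→3150, (D,merge)→3300, (C,hash)→4200 …(+2); best=1100 via (C,nl_idx)
  {BD}: card=100; try (D,nl_idx)→900, (B,nl_idx)→900, (D,hash)→1600, (B,hash)→1600, (D,merge)→1700, (B,merge)→1700 …(+2); best=900 via (D,nl_idx)
  {BE}: card=1000; try (E,hash)→680, (B,merge)→1120, (E,merge)→1180, (B,nl_idx)→1320, (B,hash)→1480, (E,nl_idx)→1700 …(+2); best=680 via (E,hash)
  {AE}: card=150; try (A,nl_idx)→510, (E,hash)→780, (E,nl_idx)→1200, (A,merge)→1670, (E,merge)→1780, (A,hash)→2480 …(+2); best=510 via (A,nl_idx)
  {CDF}: card=3200; try (F,hash)→2420, (F,merge)→3540, (F,nl_idx)→5700, (D,hash)→7020, (F,nl)→17100, (D,nl_idx)→32820 …(+2); best=2420 via (F,hash)
  {BCD}: card=200; try (C,nl_idx)→1900, (B,hash)→2700, (B,nl_idx)→2700, (B,merge)→3700, (C,merge)→3950, (C,hash)→5000 …(+2); best=1900 via (C,nl_idx)
  {BDE}: card=1000; try (E,hash)→1480, (E,merge)→1980, (E,nl_idx)→2500, (D,hash)→3080, (E,nl)→4900, (D,nl_idx)→8680 …(+2); best=1480 via (E,hash)
  {ABE}: card=3750; try (B,hash)→2060, (B,merge)→2660, (A,hash)→4080, (B,nl_idx)→5310, (A,nl_idx)→12430, (A,merge)→13030 …(+2); best=2060 via (B,hash)
  {BCDF}: card=3200; try (F,hash)→3220, (F,merge)→4340, (F,nl_idx)→6500, (B,hash)→7020, (F,nl)→17900, (B,nl_idx)→28020 …(+2); best=3220 via (F,hash)
  {BCDE}: card=2000; try (E,hash)→2580, (E,merge)→3980, (E,nl_idx)→5100, (C,hash)→6480, (E,nl)→9900, (C,nl_idx)→11480 …(+2); best=2580 via (E,hash)
  {ABDE}: card=3750; try (A,hash)→4880, (D,hash)→7210, (A,nl_idx)→13230, (A,merge)→13830, (D,nl_idx)→32060, (D,merge)→51610 …(+2); best=4880 via (A,hash)
  {BCDEF}: card=32000; try (F,hash)→5700, (E,hash)→6900, (F,merge)→27220, (E,merge)→45100, (F,nl_idx)→48580, (E,nl_idx)→54420 …(+2); best=5700 via (F,hash)
  {ABCDE}: card=7500; try (A,hash)→6980, (C,hash)→12630, (A,nl_idx)→26080, (A,merge)→27930, (C,nl_idx)→42380, (C,merge)→55880 …(+2); best=6980 via (A,hash)
  {ABCDEF}: card=120000; try (F,hash)→15600, (A,hash)→40100, (F,merge)→112620, (F,nl_idx)→179480, (A,nl_idx)→381700, (A,merge)→519050 …(+2); best=15600 via (F,hash)

cost=15600; order=B,D,C,E,A,F; methods=nl_idx,nl_idx,hash,hash,hash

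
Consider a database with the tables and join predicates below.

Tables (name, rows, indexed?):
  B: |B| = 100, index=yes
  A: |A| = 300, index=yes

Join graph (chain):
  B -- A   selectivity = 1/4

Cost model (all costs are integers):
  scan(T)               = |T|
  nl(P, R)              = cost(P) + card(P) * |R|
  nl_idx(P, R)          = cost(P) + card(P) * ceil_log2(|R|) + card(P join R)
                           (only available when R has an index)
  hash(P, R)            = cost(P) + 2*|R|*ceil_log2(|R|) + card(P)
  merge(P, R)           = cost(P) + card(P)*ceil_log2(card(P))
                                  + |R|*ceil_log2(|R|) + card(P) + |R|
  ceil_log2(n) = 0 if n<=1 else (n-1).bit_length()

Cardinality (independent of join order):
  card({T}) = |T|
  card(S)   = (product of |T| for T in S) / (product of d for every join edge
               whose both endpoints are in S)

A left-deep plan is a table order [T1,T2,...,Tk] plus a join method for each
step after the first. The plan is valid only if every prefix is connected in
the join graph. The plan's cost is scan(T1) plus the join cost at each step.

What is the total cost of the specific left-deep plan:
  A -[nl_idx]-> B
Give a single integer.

step 1: scan A: cost=300, card=300
step 2: join B via nl_idx
    card(P join B) = 300*100/(4) = 7500
    cost = 300 + 300*7 + 7500 = 9900

9900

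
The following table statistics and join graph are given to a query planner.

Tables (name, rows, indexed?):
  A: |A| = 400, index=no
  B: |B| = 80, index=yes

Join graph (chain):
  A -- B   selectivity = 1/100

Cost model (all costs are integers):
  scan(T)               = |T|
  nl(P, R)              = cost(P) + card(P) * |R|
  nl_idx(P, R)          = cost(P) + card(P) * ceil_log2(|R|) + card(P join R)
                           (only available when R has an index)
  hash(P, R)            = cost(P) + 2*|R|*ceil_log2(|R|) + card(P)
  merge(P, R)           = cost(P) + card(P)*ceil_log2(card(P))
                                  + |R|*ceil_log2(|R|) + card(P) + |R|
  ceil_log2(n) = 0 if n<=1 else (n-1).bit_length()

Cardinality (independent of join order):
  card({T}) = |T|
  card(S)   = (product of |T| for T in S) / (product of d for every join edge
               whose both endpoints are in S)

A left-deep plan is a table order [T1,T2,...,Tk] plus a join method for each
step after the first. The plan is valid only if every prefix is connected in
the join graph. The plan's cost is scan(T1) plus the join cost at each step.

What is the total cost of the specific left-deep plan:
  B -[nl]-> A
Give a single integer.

32080

step 1: scan B: cost=80, card=80
step 2: join A via nl
    card(P join A) = 80*400/(100) = 320
    cost = 80 + 80*400 = 32080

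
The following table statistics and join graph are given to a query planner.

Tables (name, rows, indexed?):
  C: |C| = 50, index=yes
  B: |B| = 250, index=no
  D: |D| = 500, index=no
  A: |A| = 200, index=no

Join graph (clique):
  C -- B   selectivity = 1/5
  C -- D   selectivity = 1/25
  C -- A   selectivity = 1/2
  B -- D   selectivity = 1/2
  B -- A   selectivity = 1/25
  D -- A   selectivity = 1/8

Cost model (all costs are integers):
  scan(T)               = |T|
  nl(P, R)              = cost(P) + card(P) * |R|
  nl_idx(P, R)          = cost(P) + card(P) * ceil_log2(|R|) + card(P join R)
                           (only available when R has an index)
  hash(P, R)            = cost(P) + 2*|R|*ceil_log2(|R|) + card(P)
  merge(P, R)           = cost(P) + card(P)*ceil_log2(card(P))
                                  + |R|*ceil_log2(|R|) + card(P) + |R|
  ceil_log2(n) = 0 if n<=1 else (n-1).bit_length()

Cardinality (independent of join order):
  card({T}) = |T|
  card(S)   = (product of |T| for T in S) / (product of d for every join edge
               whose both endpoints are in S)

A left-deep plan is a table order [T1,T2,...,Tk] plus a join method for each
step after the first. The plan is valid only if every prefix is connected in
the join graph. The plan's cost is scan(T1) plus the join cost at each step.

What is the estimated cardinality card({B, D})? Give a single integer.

Tables in S: B(250), D(500)
Edges inside S: B-D(d=2)
numerator = 250 * 500 = 125000
denominator = 2 = 2
card(S) = 125000 / 2 = 62500

62500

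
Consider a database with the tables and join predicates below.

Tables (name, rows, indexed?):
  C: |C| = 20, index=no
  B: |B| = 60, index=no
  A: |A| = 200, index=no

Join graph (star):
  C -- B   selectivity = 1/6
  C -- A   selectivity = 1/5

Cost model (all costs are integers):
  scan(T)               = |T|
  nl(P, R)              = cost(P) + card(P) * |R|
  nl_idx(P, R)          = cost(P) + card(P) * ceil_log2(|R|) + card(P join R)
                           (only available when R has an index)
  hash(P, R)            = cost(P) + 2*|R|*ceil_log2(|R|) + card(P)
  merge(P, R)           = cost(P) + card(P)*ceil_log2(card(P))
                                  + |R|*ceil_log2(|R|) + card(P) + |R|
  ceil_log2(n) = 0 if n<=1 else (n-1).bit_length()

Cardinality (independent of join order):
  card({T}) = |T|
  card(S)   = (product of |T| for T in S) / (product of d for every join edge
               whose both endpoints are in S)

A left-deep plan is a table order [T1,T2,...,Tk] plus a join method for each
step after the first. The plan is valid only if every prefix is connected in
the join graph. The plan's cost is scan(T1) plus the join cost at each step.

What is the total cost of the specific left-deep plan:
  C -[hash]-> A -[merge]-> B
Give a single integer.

step 1: scan C: cost=20, card=20
step 2: join A via hash
    card(P join A) = 20*200/(5) = 800
    cost = 20 + 2*200*8 + 20 = 3240
step 3: join B via merge
    card(P join B) = 800*60/(6) = 8000
    cost = 3240 + 800*10 + 60*6 + 800 + 60 = 12460

12460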